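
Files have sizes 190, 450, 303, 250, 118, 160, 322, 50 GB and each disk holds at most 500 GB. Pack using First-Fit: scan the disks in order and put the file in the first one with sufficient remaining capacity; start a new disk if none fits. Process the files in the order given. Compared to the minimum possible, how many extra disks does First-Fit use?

First-Fit: [190,303] [450,50] [250,118] [160,322] → 4 disks.
Total size 1843 GB; any packing needs at least ⌈1843/500⌉ = 4 disks.
So 4 is already optimal.

0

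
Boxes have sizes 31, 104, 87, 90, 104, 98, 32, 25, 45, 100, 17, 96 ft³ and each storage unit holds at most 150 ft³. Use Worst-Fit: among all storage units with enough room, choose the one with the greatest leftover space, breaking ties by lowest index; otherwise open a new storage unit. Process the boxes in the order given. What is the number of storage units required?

7

Put 31 ft³ in storage unit 1; 119 ft³ remain.
Put 104 ft³ in storage unit 1; 15 ft³ remain.
Put 87 ft³ in storage unit 2; 63 ft³ remain.
Put 90 ft³ in storage unit 3; 60 ft³ remain.
Put 104 ft³ in storage unit 4; 46 ft³ remain.
Put 98 ft³ in storage unit 5; 52 ft³ remain.
Put 32 ft³ in storage unit 2; 31 ft³ remain.
Put 25 ft³ in storage unit 3; 35 ft³ remain.
Put 45 ft³ in storage unit 5; 7 ft³ remain.
Put 100 ft³ in storage unit 6; 50 ft³ remain.
Put 17 ft³ in storage unit 6; 33 ft³ remain.
Put 96 ft³ in storage unit 7; 54 ft³ remain.
Final storage units: [31,104] [87,32] [90,25] [104] [98,45] [100,17] [96].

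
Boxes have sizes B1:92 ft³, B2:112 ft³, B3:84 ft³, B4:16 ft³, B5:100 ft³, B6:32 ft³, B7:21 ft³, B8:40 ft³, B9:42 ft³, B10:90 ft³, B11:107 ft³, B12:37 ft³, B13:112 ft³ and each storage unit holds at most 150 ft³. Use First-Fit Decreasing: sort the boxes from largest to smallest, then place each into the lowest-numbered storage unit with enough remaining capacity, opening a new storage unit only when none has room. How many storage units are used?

7

Sorted descending: 112, 112, 107, 100, 92, 90, 84, 42, 40, 37, 32, 21, 16.
112 ft³ → storage unit 1 (remaining 38 ft³)
112 ft³ → storage unit 2 (remaining 38 ft³)
107 ft³ → storage unit 3 (remaining 43 ft³)
100 ft³ → storage unit 4 (remaining 50 ft³)
92 ft³ → storage unit 5 (remaining 58 ft³)
90 ft³ → storage unit 6 (remaining 60 ft³)
84 ft³ → storage unit 7 (remaining 66 ft³)
42 ft³ → storage unit 3 (remaining 1 ft³)
40 ft³ → storage unit 4 (remaining 10 ft³)
37 ft³ → storage unit 1 (remaining 1 ft³)
32 ft³ → storage unit 2 (remaining 6 ft³)
21 ft³ → storage unit 5 (remaining 37 ft³)
16 ft³ → storage unit 5 (remaining 21 ft³)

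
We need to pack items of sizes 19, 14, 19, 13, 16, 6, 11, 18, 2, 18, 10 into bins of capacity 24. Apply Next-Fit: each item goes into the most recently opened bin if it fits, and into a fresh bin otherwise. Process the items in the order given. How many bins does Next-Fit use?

9

Put 19 in bin 1; 5 remain.
Put 14 in bin 2; 10 remain.
Put 19 in bin 3; 5 remain.
Put 13 in bin 4; 11 remain.
Put 16 in bin 5; 8 remain.
Put 6 in bin 5; 2 remain.
Put 11 in bin 6; 13 remain.
Put 18 in bin 7; 6 remain.
Put 2 in bin 7; 4 remain.
Put 18 in bin 8; 6 remain.
Put 10 in bin 9; 14 remain.
Final bins: [19] [14] [19] [13] [16,6] [11] [18,2] [18] [10].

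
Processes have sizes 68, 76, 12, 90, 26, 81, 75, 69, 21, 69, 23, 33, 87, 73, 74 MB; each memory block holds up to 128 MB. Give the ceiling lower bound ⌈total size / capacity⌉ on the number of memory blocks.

7 memory blocks

Total size = 68 + 76 + 12 + 90 + 26 + 81 + 75 + 69 + 21 + 69 + 23 + 33 + 87 + 73 + 74 = 877 MB.
⌈877 / 128⌉ = 7.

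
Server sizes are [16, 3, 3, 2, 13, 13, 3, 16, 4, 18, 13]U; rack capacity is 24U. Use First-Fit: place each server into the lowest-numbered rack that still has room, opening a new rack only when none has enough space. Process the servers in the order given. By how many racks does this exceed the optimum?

0

First-Fit: [16,3,3,2] [13,3,4] [13] [16] [18] [13] → 6 racks.
6 servers exceed 12U (half the capacity), and no two of those can share a rack, so at least 6 racks are needed.
So 6 is already optimal.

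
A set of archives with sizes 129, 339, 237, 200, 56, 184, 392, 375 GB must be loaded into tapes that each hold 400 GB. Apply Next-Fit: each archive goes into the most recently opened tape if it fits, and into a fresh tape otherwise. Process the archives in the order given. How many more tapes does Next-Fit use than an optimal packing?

Next-Fit: [129] [339] [237] [200,56] [184] [392] [375] → 7 tapes.
Total size 1912 GB; any packing needs at least ⌈1912/400⌉ = 5 tapes.
An optimal packing achieves that bound: [392] [375] [339,56] [237,129] [200,184] → 5 tapes.
Excess: 7 − 5 = 2.

2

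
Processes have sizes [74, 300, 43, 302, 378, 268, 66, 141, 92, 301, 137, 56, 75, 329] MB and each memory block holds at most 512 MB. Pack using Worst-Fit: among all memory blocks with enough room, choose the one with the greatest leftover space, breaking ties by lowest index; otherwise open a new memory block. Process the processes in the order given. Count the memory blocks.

74 MB → memory block 1 (remaining 438 MB)
300 MB → memory block 1 (remaining 138 MB)
43 MB → memory block 1 (remaining 95 MB)
302 MB → memory block 2 (remaining 210 MB)
378 MB → memory block 3 (remaining 134 MB)
268 MB → memory block 4 (remaining 244 MB)
66 MB → memory block 4 (remaining 178 MB)
141 MB → memory block 2 (remaining 69 MB)
92 MB → memory block 4 (remaining 86 MB)
301 MB → memory block 5 (remaining 211 MB)
137 MB → memory block 5 (remaining 74 MB)
56 MB → memory block 3 (remaining 78 MB)
75 MB → memory block 1 (remaining 20 MB)
329 MB → memory block 6 (remaining 183 MB)
Final memory blocks: [74,300,43,75] [302,141] [378,56] [268,66,92] [301,137] [329].

6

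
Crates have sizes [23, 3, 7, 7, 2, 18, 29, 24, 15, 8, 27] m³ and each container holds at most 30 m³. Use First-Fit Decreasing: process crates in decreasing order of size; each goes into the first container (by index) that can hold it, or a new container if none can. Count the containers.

6

Sorted descending: 29, 27, 24, 23, 18, 15, 8, 7, 7, 3, 2.
container 1: place 29 m³, 1 m³ left
container 2: place 27 m³, 3 m³ left
container 3: place 24 m³, 6 m³ left
container 4: place 23 m³, 7 m³ left
container 5: place 18 m³, 12 m³ left
container 6: place 15 m³, 15 m³ left
container 5: place 8 m³, 4 m³ left
container 4: place 7 m³, 0 m³ left
container 6: place 7 m³, 8 m³ left
container 2: place 3 m³, 0 m³ left
container 3: place 2 m³, 4 m³ left
Final containers: [29] [27,3] [24,2] [23,7] [18,8] [15,7].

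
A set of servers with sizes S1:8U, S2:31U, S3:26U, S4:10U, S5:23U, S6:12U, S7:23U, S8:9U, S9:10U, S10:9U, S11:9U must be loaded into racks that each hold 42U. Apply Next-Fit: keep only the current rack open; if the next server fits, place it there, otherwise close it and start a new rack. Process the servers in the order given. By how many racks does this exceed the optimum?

0

Next-Fit: [8,31] [26,10] [23,12] [23,9,10] [9,9] → 5 racks.
Total size 170U; any packing needs at least ⌈170/42⌉ = 5 racks.
So 5 is already optimal.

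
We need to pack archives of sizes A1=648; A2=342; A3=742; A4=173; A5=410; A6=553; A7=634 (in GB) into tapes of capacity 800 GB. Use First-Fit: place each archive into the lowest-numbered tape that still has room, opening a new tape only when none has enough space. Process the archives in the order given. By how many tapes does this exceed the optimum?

1

First-Fit: [648] [342,173] [742] [410] [553] [634] → 6 tapes.
Total size 3502 GB; any packing needs at least ⌈3502/800⌉ = 5 tapes.
An optimal packing achieves that bound: [742] [648] [634] [553,173] [410,342] → 5 tapes.
Excess: 6 − 5 = 1.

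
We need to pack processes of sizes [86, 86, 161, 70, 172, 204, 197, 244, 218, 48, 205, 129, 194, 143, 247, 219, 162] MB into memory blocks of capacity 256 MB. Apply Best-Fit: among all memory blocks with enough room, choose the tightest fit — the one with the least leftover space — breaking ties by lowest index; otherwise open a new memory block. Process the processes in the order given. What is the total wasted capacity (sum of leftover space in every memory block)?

799

memory block 1: place 86 MB, 170 MB left
memory block 1: place 86 MB, 84 MB left
memory block 2: place 161 MB, 95 MB left
memory block 1: place 70 MB, 14 MB left
memory block 3: place 172 MB, 84 MB left
memory block 4: place 204 MB, 52 MB left
memory block 5: place 197 MB, 59 MB left
memory block 6: place 244 MB, 12 MB left
memory block 7: place 218 MB, 38 MB left
memory block 4: place 48 MB, 4 MB left
memory block 8: place 205 MB, 51 MB left
memory block 9: place 129 MB, 127 MB left
memory block 10: place 194 MB, 62 MB left
memory block 11: place 143 MB, 113 MB left
memory block 12: place 247 MB, 9 MB left
memory block 13: place 219 MB, 37 MB left
memory block 14: place 162 MB, 94 MB left
14 memory blocks × 256 MB = 3584 MB; used 2785 MB; unused 799 MB.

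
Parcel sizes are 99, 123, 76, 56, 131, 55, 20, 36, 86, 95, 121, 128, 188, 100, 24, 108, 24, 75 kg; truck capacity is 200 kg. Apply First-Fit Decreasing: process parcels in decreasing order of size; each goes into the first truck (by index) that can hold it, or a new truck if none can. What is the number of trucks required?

8

Sorted descending: 188, 131, 128, 123, 121, 108, 100, 99, 95, 86, 76, 75, 56, 55, 36, 24, 24, 20.
188 kg → truck 1 (remaining 12 kg)
131 kg → truck 2 (remaining 69 kg)
128 kg → truck 3 (remaining 72 kg)
123 kg → truck 4 (remaining 77 kg)
121 kg → truck 5 (remaining 79 kg)
108 kg → truck 6 (remaining 92 kg)
100 kg → truck 7 (remaining 100 kg)
99 kg → truck 7 (remaining 1 kg)
95 kg → truck 8 (remaining 105 kg)
86 kg → truck 6 (remaining 6 kg)
76 kg → truck 4 (remaining 1 kg)
75 kg → truck 5 (remaining 4 kg)
56 kg → truck 2 (remaining 13 kg)
55 kg → truck 3 (remaining 17 kg)
36 kg → truck 8 (remaining 69 kg)
24 kg → truck 8 (remaining 45 kg)
24 kg → truck 8 (remaining 21 kg)
20 kg → truck 8 (remaining 1 kg)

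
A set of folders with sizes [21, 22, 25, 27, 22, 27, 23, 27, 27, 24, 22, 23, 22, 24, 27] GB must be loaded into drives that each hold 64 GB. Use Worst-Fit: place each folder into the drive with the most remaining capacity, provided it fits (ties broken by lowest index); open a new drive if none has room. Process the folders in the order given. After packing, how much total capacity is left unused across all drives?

drive 1: place 21 GB, 43 GB left
drive 1: place 22 GB, 21 GB left
drive 2: place 25 GB, 39 GB left
drive 2: place 27 GB, 12 GB left
drive 3: place 22 GB, 42 GB left
drive 3: place 27 GB, 15 GB left
drive 4: place 23 GB, 41 GB left
drive 4: place 27 GB, 14 GB left
drive 5: place 27 GB, 37 GB left
drive 5: place 24 GB, 13 GB left
drive 6: place 22 GB, 42 GB left
drive 6: place 23 GB, 19 GB left
drive 7: place 22 GB, 42 GB left
drive 7: place 24 GB, 18 GB left
drive 8: place 27 GB, 37 GB left
8 drives × 64 GB = 512 GB; used 363 GB; unused 149 GB.

149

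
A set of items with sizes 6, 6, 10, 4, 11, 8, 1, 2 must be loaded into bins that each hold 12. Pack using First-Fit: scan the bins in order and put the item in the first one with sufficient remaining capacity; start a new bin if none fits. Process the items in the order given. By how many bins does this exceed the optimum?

First-Fit: [6,6] [10,1] [4,8] [11] [2] → 5 bins.
Total size 48; any packing needs at least ⌈48/12⌉ = 4 bins.
An optimal packing achieves that bound: [11,1] [10,2] [8,4] [6,6] → 4 bins.
Excess: 5 − 4 = 1.

1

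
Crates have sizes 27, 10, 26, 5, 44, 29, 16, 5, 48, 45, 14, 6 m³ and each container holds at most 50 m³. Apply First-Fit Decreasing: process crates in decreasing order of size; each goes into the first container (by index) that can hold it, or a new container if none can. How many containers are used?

6

Sorted descending: 48, 45, 44, 29, 27, 26, 16, 14, 10, 6, 5, 5.
48 m³ → container 1 (remaining 2 m³)
45 m³ → container 2 (remaining 5 m³)
44 m³ → container 3 (remaining 6 m³)
29 m³ → container 4 (remaining 21 m³)
27 m³ → container 5 (remaining 23 m³)
26 m³ → container 6 (remaining 24 m³)
16 m³ → container 4 (remaining 5 m³)
14 m³ → container 5 (remaining 9 m³)
10 m³ → container 6 (remaining 14 m³)
6 m³ → container 3 (remaining 0 m³)
5 m³ → container 2 (remaining 0 m³)
5 m³ → container 4 (remaining 0 m³)
Final containers: [48] [45,5] [44,6] [29,16,5] [27,14] [26,10].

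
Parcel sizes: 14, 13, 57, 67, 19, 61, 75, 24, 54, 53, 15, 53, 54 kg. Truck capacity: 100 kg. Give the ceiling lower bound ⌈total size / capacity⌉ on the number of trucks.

Total size = 14 + 13 + 57 + 67 + 19 + 61 + 75 + 24 + 54 + 53 + 15 + 53 + 54 = 559 kg.
⌈559 / 100⌉ = 6.

6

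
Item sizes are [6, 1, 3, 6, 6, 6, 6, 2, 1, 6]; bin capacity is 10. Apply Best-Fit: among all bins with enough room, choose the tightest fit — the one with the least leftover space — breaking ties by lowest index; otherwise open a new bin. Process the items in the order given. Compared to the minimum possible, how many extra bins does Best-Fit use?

Best-Fit: [6,1,3] [6,2,1] [6] [6] [6] [6] → 6 bins.
6 items exceed 5 (half the capacity), and no two of those can share a bin, so at least 6 bins are needed.
So 6 is already optimal.

0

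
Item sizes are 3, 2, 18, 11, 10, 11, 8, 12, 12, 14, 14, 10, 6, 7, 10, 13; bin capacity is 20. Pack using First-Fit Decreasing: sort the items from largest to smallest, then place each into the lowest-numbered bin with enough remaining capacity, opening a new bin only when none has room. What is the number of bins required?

Sorted descending: 18, 14, 14, 13, 12, 12, 11, 11, 10, 10, 10, 8, 7, 6, 3, 2.
bin 1: place 18, 2 left
bin 2: place 14, 6 left
bin 3: place 14, 6 left
bin 4: place 13, 7 left
bin 5: place 12, 8 left
bin 6: place 12, 8 left
bin 7: place 11, 9 left
bin 8: place 11, 9 left
bin 9: place 10, 10 left
bin 9: place 10, 0 left
bin 10: place 10, 10 left
bin 5: place 8, 0 left
bin 4: place 7, 0 left
bin 2: place 6, 0 left
bin 3: place 3, 3 left
bin 1: place 2, 0 left

10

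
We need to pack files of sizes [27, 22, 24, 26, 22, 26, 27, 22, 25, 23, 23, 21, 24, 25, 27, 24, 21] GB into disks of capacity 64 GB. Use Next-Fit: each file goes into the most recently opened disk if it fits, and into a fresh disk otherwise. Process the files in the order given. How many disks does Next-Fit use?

27 GB → disk 1 (remaining 37 GB)
22 GB → disk 1 (remaining 15 GB)
24 GB → disk 2 (remaining 40 GB)
26 GB → disk 2 (remaining 14 GB)
22 GB → disk 3 (remaining 42 GB)
26 GB → disk 3 (remaining 16 GB)
27 GB → disk 4 (remaining 37 GB)
22 GB → disk 4 (remaining 15 GB)
25 GB → disk 5 (remaining 39 GB)
23 GB → disk 5 (remaining 16 GB)
23 GB → disk 6 (remaining 41 GB)
21 GB → disk 6 (remaining 20 GB)
24 GB → disk 7 (remaining 40 GB)
25 GB → disk 7 (remaining 15 GB)
27 GB → disk 8 (remaining 37 GB)
24 GB → disk 8 (remaining 13 GB)
21 GB → disk 9 (remaining 43 GB)

9 disks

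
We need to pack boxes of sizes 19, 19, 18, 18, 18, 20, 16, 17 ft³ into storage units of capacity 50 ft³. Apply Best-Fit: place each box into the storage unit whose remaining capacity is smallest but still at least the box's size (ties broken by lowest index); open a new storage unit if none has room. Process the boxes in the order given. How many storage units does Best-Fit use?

19 ft³ → storage unit 1 (remaining 31 ft³)
19 ft³ → storage unit 1 (remaining 12 ft³)
18 ft³ → storage unit 2 (remaining 32 ft³)
18 ft³ → storage unit 2 (remaining 14 ft³)
18 ft³ → storage unit 3 (remaining 32 ft³)
20 ft³ → storage unit 3 (remaining 12 ft³)
16 ft³ → storage unit 4 (remaining 34 ft³)
17 ft³ → storage unit 4 (remaining 17 ft³)
Final storage units: [19,19] [18,18] [18,20] [16,17].

4 storage units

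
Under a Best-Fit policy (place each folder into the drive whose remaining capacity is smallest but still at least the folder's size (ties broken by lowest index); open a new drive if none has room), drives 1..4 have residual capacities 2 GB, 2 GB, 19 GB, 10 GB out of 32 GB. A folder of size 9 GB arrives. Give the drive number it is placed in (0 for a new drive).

4

Drives with room: drive 3 (19 GB), drive 4 (10 GB).
Tightest fit is drive 4 with 10 GB free.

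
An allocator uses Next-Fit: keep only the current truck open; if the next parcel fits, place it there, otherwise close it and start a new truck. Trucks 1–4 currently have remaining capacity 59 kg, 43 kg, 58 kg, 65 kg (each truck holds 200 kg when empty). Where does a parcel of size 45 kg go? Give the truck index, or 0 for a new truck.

Next-Fit only looks at truck 4, which has 65 kg free.
45 kg fits there.

4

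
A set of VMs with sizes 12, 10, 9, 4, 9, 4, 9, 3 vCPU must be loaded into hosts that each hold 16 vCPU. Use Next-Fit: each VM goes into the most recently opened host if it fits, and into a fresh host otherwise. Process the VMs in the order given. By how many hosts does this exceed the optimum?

0

Next-Fit: [12] [10] [9,4] [9,4] [9,3] → 5 hosts.
5 VMs exceed 8 vCPU (half the capacity), and no two of those can share a host, so at least 5 hosts are needed.
So 5 is already optimal.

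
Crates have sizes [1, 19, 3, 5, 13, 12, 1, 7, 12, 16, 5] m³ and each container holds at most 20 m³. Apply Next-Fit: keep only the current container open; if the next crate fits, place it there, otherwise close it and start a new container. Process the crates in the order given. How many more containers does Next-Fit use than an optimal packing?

Next-Fit: [1,19] [3,5] [13] [12,1,7] [12] [16] [5] → 7 containers.
Total size 94 m³; any packing needs at least ⌈94/20⌉ = 5 containers.
An optimal packing achieves that bound: [19,1] [16,3,1] [13,7] [12,5] [12,5] → 5 containers.
Excess: 7 − 5 = 2.

2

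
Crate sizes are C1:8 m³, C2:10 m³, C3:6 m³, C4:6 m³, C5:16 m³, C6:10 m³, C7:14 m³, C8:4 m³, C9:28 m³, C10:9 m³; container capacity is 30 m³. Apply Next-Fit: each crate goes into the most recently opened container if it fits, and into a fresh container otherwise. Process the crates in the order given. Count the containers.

5

Put C1 (8 m³) in container 1; 22 m³ remain.
Put C2 (10 m³) in container 1; 12 m³ remain.
Put C3 (6 m³) in container 1; 6 m³ remain.
Put C4 (6 m³) in container 1; 0 m³ remain.
Put C5 (16 m³) in container 2; 14 m³ remain.
Put C6 (10 m³) in container 2; 4 m³ remain.
Put C7 (14 m³) in container 3; 16 m³ remain.
Put C8 (4 m³) in container 3; 12 m³ remain.
Put C9 (28 m³) in container 4; 2 m³ remain.
Put C10 (9 m³) in container 5; 21 m³ remain.
Final containers: [8,10,6,6] [16,10] [14,4] [28] [9].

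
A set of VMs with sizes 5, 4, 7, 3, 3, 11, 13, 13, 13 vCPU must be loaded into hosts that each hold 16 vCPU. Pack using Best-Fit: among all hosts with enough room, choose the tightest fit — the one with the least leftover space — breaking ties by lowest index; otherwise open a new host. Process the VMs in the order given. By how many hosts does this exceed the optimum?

1

Best-Fit: [5,4,7] [3,3] [11] [13] [13] [13] → 6 hosts.
Total size 72 vCPU; any packing needs at least ⌈72/16⌉ = 5 hosts.
An optimal packing achieves that bound: [13,3] [13,3] [13] [11,5] [7,4] → 5 hosts.
Excess: 6 − 5 = 1.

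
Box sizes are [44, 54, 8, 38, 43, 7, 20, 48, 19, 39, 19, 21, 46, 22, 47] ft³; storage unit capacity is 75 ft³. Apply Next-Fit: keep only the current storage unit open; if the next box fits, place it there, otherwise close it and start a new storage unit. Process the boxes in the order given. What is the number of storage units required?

8

44 ft³ → storage unit 1 (remaining 31 ft³)
54 ft³ → storage unit 2 (remaining 21 ft³)
8 ft³ → storage unit 2 (remaining 13 ft³)
38 ft³ → storage unit 3 (remaining 37 ft³)
43 ft³ → storage unit 4 (remaining 32 ft³)
7 ft³ → storage unit 4 (remaining 25 ft³)
20 ft³ → storage unit 4 (remaining 5 ft³)
48 ft³ → storage unit 5 (remaining 27 ft³)
19 ft³ → storage unit 5 (remaining 8 ft³)
39 ft³ → storage unit 6 (remaining 36 ft³)
19 ft³ → storage unit 6 (remaining 17 ft³)
21 ft³ → storage unit 7 (remaining 54 ft³)
46 ft³ → storage unit 7 (remaining 8 ft³)
22 ft³ → storage unit 8 (remaining 53 ft³)
47 ft³ → storage unit 8 (remaining 6 ft³)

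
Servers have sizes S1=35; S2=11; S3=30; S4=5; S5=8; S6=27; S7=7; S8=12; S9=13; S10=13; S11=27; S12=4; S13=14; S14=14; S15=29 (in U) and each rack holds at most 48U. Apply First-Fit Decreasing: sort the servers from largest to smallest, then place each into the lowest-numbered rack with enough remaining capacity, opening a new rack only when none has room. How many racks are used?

6

Sorted descending: 35, 30, 29, 27, 27, 14, 14, 13, 13, 12, 11, 8, 7, 5, 4.
35U → rack 1 (remaining 13U)
30U → rack 2 (remaining 18U)
29U → rack 3 (remaining 19U)
27U → rack 4 (remaining 21U)
27U → rack 5 (remaining 21U)
14U → rack 2 (remaining 4U)
14U → rack 3 (remaining 5U)
13U → rack 1 (remaining 0U)
13U → rack 4 (remaining 8U)
12U → rack 5 (remaining 9U)
11U → rack 6 (remaining 37U)
8U → rack 4 (remaining 0U)
7U → rack 5 (remaining 2U)
5U → rack 3 (remaining 0U)
4U → rack 2 (remaining 0U)
Final racks: [35,13] [30,14,4] [29,14,5] [27,13,8] [27,12,7] [11].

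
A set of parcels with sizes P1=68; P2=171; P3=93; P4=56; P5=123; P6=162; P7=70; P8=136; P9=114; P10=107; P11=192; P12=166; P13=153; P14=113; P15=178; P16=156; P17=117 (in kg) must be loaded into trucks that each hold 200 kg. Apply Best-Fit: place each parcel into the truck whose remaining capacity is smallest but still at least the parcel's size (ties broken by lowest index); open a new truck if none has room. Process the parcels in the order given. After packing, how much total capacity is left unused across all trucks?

625

truck 1: place P1 (68 kg), 132 kg left
truck 2: place P2 (171 kg), 29 kg left
truck 1: place P3 (93 kg), 39 kg left
truck 3: place P4 (56 kg), 144 kg left
truck 3: place P5 (123 kg), 21 kg left
truck 4: place P6 (162 kg), 38 kg left
truck 5: place P7 (70 kg), 130 kg left
truck 6: place P8 (136 kg), 64 kg left
truck 5: place P9 (114 kg), 16 kg left
truck 7: place P10 (107 kg), 93 kg left
truck 8: place P11 (192 kg), 8 kg left
truck 9: place P12 (166 kg), 34 kg left
truck 10: place P13 (153 kg), 47 kg left
truck 11: place P14 (113 kg), 87 kg left
truck 12: place P15 (178 kg), 22 kg left
truck 13: place P16 (156 kg), 44 kg left
truck 14: place P17 (117 kg), 83 kg left
14 trucks × 200 kg = 2800 kg; used 2175 kg; unused 625 kg.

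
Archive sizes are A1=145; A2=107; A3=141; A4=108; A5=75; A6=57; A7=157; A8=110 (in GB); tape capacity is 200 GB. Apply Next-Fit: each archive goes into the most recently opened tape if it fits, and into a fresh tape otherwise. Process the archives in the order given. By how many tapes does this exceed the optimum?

1

Next-Fit: [145] [107] [141] [108,75] [57] [157] [110] → 7 tapes.
6 archives exceed 100 GB (half the capacity), and no two of those can share a tape, so at least 6 tapes are needed.
An optimal packing achieves that bound: [157] [145] [141,57] [110,75] [108] [107] → 6 tapes.
Excess: 7 − 6 = 1.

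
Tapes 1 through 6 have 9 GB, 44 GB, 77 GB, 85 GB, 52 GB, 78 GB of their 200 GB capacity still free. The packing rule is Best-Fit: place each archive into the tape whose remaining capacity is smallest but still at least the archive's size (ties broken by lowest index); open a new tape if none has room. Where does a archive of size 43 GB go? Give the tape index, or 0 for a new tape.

Tapes with room: tape 2 (44 GB), tape 3 (77 GB), tape 4 (85 GB), tape 5 (52 GB), tape 6 (78 GB).
Tightest fit is tape 2 with 44 GB free.

2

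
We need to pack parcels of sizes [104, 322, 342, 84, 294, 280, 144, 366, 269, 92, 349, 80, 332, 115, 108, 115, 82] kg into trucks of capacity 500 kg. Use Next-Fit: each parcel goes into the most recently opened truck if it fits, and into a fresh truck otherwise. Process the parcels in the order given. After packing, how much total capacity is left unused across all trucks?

Put 104 kg in truck 1; 396 kg remain.
Put 322 kg in truck 1; 74 kg remain.
Put 342 kg in truck 2; 158 kg remain.
Put 84 kg in truck 2; 74 kg remain.
Put 294 kg in truck 3; 206 kg remain.
Put 280 kg in truck 4; 220 kg remain.
Put 144 kg in truck 4; 76 kg remain.
Put 366 kg in truck 5; 134 kg remain.
Put 269 kg in truck 6; 231 kg remain.
Put 92 kg in truck 6; 139 kg remain.
Put 349 kg in truck 7; 151 kg remain.
Put 80 kg in truck 7; 71 kg remain.
Put 332 kg in truck 8; 168 kg remain.
Put 115 kg in truck 8; 53 kg remain.
Put 108 kg in truck 9; 392 kg remain.
Put 115 kg in truck 9; 277 kg remain.
Put 82 kg in truck 9; 195 kg remain.
9 trucks × 500 kg = 4500 kg; used 3478 kg; unused 1022 kg.

1022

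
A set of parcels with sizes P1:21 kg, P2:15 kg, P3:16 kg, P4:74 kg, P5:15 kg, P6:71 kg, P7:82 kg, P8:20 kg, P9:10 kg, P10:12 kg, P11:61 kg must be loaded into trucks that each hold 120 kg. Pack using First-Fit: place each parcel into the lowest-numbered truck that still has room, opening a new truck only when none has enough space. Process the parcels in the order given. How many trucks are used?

5

truck 1: place P1 (21 kg), 99 kg left
truck 1: place P2 (15 kg), 84 kg left
truck 1: place P3 (16 kg), 68 kg left
truck 2: place P4 (74 kg), 46 kg left
truck 1: place P5 (15 kg), 53 kg left
truck 3: place P6 (71 kg), 49 kg left
truck 4: place P7 (82 kg), 38 kg left
truck 1: place P8 (20 kg), 33 kg left
truck 1: place P9 (10 kg), 23 kg left
truck 1: place P10 (12 kg), 11 kg left
truck 5: place P11 (61 kg), 59 kg left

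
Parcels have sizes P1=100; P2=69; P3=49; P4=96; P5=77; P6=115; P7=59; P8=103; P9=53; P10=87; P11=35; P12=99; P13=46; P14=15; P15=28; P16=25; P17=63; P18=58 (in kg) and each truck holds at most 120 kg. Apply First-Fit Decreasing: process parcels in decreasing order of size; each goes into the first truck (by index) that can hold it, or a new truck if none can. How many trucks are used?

11

Sorted descending: 115, 103, 100, 99, 96, 87, 77, 69, 63, 59, 58, 53, 49, 46, 35, 28, 25, 15.
Put 115 kg in truck 1; 5 kg remain.
Put 103 kg in truck 2; 17 kg remain.
Put 100 kg in truck 3; 20 kg remain.
Put 99 kg in truck 4; 21 kg remain.
Put 96 kg in truck 5; 24 kg remain.
Put 87 kg in truck 6; 33 kg remain.
Put 77 kg in truck 7; 43 kg remain.
Put 69 kg in truck 8; 51 kg remain.
Put 63 kg in truck 9; 57 kg remain.
Put 59 kg in truck 10; 61 kg remain.
Put 58 kg in truck 10; 3 kg remain.
Put 53 kg in truck 9; 4 kg remain.
Put 49 kg in truck 8; 2 kg remain.
Put 46 kg in truck 11; 74 kg remain.
Put 35 kg in truck 7; 8 kg remain.
Put 28 kg in truck 6; 5 kg remain.
Put 25 kg in truck 11; 49 kg remain.
Put 15 kg in truck 2; 2 kg remain.
Final trucks: [115] [103,15] [100] [99] [96] [87,28] [77,35] [69,49] [63,53] [59,58] [46,25].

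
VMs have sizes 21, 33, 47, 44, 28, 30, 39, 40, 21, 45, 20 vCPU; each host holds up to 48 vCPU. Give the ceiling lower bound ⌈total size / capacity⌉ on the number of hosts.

Total size = 21 + 33 + 47 + 44 + 28 + 30 + 39 + 40 + 21 + 45 + 20 = 368 vCPU.
⌈368 / 48⌉ = 8.

8 hosts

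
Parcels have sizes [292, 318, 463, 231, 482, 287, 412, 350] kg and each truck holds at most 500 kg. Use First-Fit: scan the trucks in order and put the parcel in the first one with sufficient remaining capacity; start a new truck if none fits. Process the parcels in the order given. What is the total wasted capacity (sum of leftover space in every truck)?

292 kg → truck 1 (remaining 208 kg)
318 kg → truck 2 (remaining 182 kg)
463 kg → truck 3 (remaining 37 kg)
231 kg → truck 4 (remaining 269 kg)
482 kg → truck 5 (remaining 18 kg)
287 kg → truck 6 (remaining 213 kg)
412 kg → truck 7 (remaining 88 kg)
350 kg → truck 8 (remaining 150 kg)
8 trucks × 500 kg = 4000 kg; used 2835 kg; unused 1165 kg.

1165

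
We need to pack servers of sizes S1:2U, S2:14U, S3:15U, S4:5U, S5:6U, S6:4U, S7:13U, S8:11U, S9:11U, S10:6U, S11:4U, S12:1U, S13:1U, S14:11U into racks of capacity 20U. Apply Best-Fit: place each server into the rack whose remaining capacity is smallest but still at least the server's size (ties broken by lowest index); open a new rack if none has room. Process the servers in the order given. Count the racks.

S1 (2U) → rack 1 (remaining 18U)
S2 (14U) → rack 1 (remaining 4U)
S3 (15U) → rack 2 (remaining 5U)
S4 (5U) → rack 2 (remaining 0U)
S5 (6U) → rack 3 (remaining 14U)
S6 (4U) → rack 1 (remaining 0U)
S7 (13U) → rack 3 (remaining 1U)
S8 (11U) → rack 4 (remaining 9U)
S9 (11U) → rack 5 (remaining 9U)
S10 (6U) → rack 4 (remaining 3U)
S11 (4U) → rack 5 (remaining 5U)
S12 (1U) → rack 3 (remaining 0U)
S13 (1U) → rack 4 (remaining 2U)
S14 (11U) → rack 6 (remaining 9U)

6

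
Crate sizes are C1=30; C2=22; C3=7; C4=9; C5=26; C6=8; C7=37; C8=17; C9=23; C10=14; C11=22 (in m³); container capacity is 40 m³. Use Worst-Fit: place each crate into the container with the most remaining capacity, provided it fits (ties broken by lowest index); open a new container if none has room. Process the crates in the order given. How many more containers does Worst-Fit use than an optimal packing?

Worst-Fit: [30] [22,7,9] [26,8] [37] [17,23] [14,22] → 6 containers.
Total size 215 m³; any packing needs at least ⌈215/40⌉ = 6 containers.
So 6 is already optimal.

0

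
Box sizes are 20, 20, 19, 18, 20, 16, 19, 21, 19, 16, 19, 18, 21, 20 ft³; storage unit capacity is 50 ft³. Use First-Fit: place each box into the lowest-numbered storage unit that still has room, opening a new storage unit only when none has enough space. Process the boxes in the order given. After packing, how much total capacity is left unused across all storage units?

20 ft³ → storage unit 1 (remaining 30 ft³)
20 ft³ → storage unit 1 (remaining 10 ft³)
19 ft³ → storage unit 2 (remaining 31 ft³)
18 ft³ → storage unit 2 (remaining 13 ft³)
20 ft³ → storage unit 3 (remaining 30 ft³)
16 ft³ → storage unit 3 (remaining 14 ft³)
19 ft³ → storage unit 4 (remaining 31 ft³)
21 ft³ → storage unit 4 (remaining 10 ft³)
19 ft³ → storage unit 5 (remaining 31 ft³)
16 ft³ → storage unit 5 (remaining 15 ft³)
19 ft³ → storage unit 6 (remaining 31 ft³)
18 ft³ → storage unit 6 (remaining 13 ft³)
21 ft³ → storage unit 7 (remaining 29 ft³)
20 ft³ → storage unit 7 (remaining 9 ft³)
7 storage units × 50 ft³ = 350 ft³; used 266 ft³; unused 84 ft³.

84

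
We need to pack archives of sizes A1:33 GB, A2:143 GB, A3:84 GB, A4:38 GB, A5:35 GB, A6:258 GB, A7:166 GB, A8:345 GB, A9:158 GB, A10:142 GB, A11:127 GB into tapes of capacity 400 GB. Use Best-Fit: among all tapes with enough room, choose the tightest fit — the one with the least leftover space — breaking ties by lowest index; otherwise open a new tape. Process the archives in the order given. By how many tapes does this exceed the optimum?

1

Best-Fit: [33,143,84,38,35] [258,142] [166,158] [345] [127] → 5 tapes.
Total size 1529 GB; any packing needs at least ⌈1529/400⌉ = 4 tapes.
An optimal packing achieves that bound: [345,38] [258,142] [166,158,35,33] [143,127,84] → 4 tapes.
Excess: 5 − 4 = 1.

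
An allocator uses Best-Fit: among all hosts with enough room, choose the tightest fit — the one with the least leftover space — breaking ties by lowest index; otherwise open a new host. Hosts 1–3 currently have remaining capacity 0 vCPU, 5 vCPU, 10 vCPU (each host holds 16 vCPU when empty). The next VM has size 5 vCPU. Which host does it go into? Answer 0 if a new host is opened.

2

Hosts with room: host 2 (5 vCPU), host 3 (10 vCPU).
Tightest fit is host 2 with 5 vCPU free.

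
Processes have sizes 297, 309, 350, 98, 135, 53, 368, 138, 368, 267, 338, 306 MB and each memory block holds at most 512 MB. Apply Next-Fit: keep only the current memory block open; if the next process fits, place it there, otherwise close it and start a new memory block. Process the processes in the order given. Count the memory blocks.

297 MB → memory block 1 (remaining 215 MB)
309 MB → memory block 2 (remaining 203 MB)
350 MB → memory block 3 (remaining 162 MB)
98 MB → memory block 3 (remaining 64 MB)
135 MB → memory block 4 (remaining 377 MB)
53 MB → memory block 4 (remaining 324 MB)
368 MB → memory block 5 (remaining 144 MB)
138 MB → memory block 5 (remaining 6 MB)
368 MB → memory block 6 (remaining 144 MB)
267 MB → memory block 7 (remaining 245 MB)
338 MB → memory block 8 (remaining 174 MB)
306 MB → memory block 9 (remaining 206 MB)
Final memory blocks: [297] [309] [350,98] [135,53] [368,138] [368] [267] [338] [306].

9 memory blocks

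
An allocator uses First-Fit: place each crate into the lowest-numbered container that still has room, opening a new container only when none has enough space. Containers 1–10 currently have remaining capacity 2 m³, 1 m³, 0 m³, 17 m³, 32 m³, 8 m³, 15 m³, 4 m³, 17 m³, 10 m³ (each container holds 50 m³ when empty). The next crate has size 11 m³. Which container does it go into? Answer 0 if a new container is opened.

Containers with room: container 4 (17 m³), container 5 (32 m³), container 7 (15 m³), container 9 (17 m³).
The first with room is container 4.

4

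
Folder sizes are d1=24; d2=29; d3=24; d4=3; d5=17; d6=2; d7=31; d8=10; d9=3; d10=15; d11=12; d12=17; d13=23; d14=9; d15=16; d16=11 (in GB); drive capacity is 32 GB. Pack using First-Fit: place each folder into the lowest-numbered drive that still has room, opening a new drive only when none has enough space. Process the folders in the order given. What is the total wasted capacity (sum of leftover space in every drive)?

Put d1 (24 GB) in drive 1; 8 GB remain.
Put d2 (29 GB) in drive 2; 3 GB remain.
Put d3 (24 GB) in drive 3; 8 GB remain.
Put d4 (3 GB) in drive 1; 5 GB remain.
Put d5 (17 GB) in drive 4; 15 GB remain.
Put d6 (2 GB) in drive 1; 3 GB remain.
Put d7 (31 GB) in drive 5; 1 GB remain.
Put d8 (10 GB) in drive 4; 5 GB remain.
Put d9 (3 GB) in drive 1; 0 GB remain.
Put d10 (15 GB) in drive 6; 17 GB remain.
Put d11 (12 GB) in drive 6; 5 GB remain.
Put d12 (17 GB) in drive 7; 15 GB remain.
Put d13 (23 GB) in drive 8; 9 GB remain.
Put d14 (9 GB) in drive 7; 6 GB remain.
Put d15 (16 GB) in drive 9; 16 GB remain.
Put d16 (11 GB) in drive 9; 5 GB remain.
9 drives × 32 GB = 288 GB; used 246 GB; unused 42 GB.

42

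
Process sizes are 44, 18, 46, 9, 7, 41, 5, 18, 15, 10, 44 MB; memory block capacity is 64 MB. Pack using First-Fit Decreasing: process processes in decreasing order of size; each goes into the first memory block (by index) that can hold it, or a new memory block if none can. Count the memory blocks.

Sorted descending: 46, 44, 44, 41, 18, 18, 15, 10, 9, 7, 5.
memory block 1: place 46 MB, 18 MB left
memory block 2: place 44 MB, 20 MB left
memory block 3: place 44 MB, 20 MB left
memory block 4: place 41 MB, 23 MB left
memory block 1: place 18 MB, 0 MB left
memory block 2: place 18 MB, 2 MB left
memory block 3: place 15 MB, 5 MB left
memory block 4: place 10 MB, 13 MB left
memory block 4: place 9 MB, 4 MB left
memory block 5: place 7 MB, 57 MB left
memory block 3: place 5 MB, 0 MB left

5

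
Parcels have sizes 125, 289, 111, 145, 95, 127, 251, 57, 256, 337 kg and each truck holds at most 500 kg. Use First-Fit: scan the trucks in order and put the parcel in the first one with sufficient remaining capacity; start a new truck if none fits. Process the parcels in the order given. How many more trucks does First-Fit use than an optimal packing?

First-Fit: [125,289,57] [111,145,95,127] [251] [256] [337] → 5 trucks.
Total size 1793 kg; any packing needs at least ⌈1793/500⌉ = 4 trucks.
An optimal packing achieves that bound: [337,145] [289,127,57] [256,125,111] [251,95] → 4 trucks.
Excess: 5 − 4 = 1.

1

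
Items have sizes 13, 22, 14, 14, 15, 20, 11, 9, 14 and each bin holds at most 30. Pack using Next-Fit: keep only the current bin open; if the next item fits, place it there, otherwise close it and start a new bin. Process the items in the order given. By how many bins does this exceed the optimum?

Next-Fit: [13] [22] [14,14] [15] [20] [11,9] [14] → 7 bins.
Total size 132; any packing needs at least ⌈132/30⌉ = 5 bins.
An optimal packing achieves that bound: [22] [20,9] [15,14] [14,14] [13,11] → 5 bins.
Excess: 7 − 5 = 2.

2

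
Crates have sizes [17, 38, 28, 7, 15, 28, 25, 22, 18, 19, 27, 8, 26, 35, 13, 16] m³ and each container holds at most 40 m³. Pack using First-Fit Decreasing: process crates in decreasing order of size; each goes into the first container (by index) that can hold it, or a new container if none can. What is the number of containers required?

Sorted descending: 38, 35, 28, 28, 27, 26, 25, 22, 19, 18, 17, 16, 15, 13, 8, 7.
container 1: place 38 m³, 2 m³ left
container 2: place 35 m³, 5 m³ left
container 3: place 28 m³, 12 m³ left
container 4: place 28 m³, 12 m³ left
container 5: place 27 m³, 13 m³ left
container 6: place 26 m³, 14 m³ left
container 7: place 25 m³, 15 m³ left
container 8: place 22 m³, 18 m³ left
container 9: place 19 m³, 21 m³ left
container 8: place 18 m³, 0 m³ left
container 9: place 17 m³, 4 m³ left
container 10: place 16 m³, 24 m³ left
container 7: place 15 m³, 0 m³ left
container 5: place 13 m³, 0 m³ left
container 3: place 8 m³, 4 m³ left
container 4: place 7 m³, 5 m³ left

10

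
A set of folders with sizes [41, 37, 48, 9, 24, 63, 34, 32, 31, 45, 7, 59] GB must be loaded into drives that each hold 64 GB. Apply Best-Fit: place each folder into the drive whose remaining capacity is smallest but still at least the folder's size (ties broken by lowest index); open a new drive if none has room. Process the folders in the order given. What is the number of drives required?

41 GB → drive 1 (remaining 23 GB)
37 GB → drive 2 (remaining 27 GB)
48 GB → drive 3 (remaining 16 GB)
9 GB → drive 3 (remaining 7 GB)
24 GB → drive 2 (remaining 3 GB)
63 GB → drive 4 (remaining 1 GB)
34 GB → drive 5 (remaining 30 GB)
32 GB → drive 6 (remaining 32 GB)
31 GB → drive 6 (remaining 1 GB)
45 GB → drive 7 (remaining 19 GB)
7 GB → drive 3 (remaining 0 GB)
59 GB → drive 8 (remaining 5 GB)

8 drives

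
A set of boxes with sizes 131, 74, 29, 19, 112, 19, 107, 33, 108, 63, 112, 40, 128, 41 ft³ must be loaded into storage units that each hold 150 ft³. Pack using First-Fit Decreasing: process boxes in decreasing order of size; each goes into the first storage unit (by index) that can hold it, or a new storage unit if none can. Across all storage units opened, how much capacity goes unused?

Sorted descending: 131, 128, 112, 112, 108, 107, 74, 63, 41, 40, 33, 29, 19, 19.
storage unit 1: place 131 ft³, 19 ft³ left
storage unit 2: place 128 ft³, 22 ft³ left
storage unit 3: place 112 ft³, 38 ft³ left
storage unit 4: place 112 ft³, 38 ft³ left
storage unit 5: place 108 ft³, 42 ft³ left
storage unit 6: place 107 ft³, 43 ft³ left
storage unit 7: place 74 ft³, 76 ft³ left
storage unit 7: place 63 ft³, 13 ft³ left
storage unit 5: place 41 ft³, 1 ft³ left
storage unit 6: place 40 ft³, 3 ft³ left
storage unit 3: place 33 ft³, 5 ft³ left
storage unit 4: place 29 ft³, 9 ft³ left
storage unit 1: place 19 ft³, 0 ft³ left
storage unit 2: place 19 ft³, 3 ft³ left
7 storage units × 150 ft³ = 1050 ft³; used 1016 ft³; unused 34 ft³.

34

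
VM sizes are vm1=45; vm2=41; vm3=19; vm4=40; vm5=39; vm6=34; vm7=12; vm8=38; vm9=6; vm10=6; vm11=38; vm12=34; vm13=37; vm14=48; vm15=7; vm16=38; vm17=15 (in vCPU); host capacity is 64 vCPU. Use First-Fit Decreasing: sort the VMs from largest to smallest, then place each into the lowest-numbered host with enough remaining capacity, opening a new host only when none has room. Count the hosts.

Sorted descending: 48, 45, 41, 40, 39, 38, 38, 38, 37, 34, 34, 19, 15, 12, 7, 6, 6.
48 vCPU → host 1 (remaining 16 vCPU)
45 vCPU → host 2 (remaining 19 vCPU)
41 vCPU → host 3 (remaining 23 vCPU)
40 vCPU → host 4 (remaining 24 vCPU)
39 vCPU → host 5 (remaining 25 vCPU)
38 vCPU → host 6 (remaining 26 vCPU)
38 vCPU → host 7 (remaining 26 vCPU)
38 vCPU → host 8 (remaining 26 vCPU)
37 vCPU → host 9 (remaining 27 vCPU)
34 vCPU → host 10 (remaining 30 vCPU)
34 vCPU → host 11 (remaining 30 vCPU)
19 vCPU → host 2 (remaining 0 vCPU)
15 vCPU → host 1 (remaining 1 vCPU)
12 vCPU → host 3 (remaining 11 vCPU)
7 vCPU → host 3 (remaining 4 vCPU)
6 vCPU → host 4 (remaining 18 vCPU)
6 vCPU → host 4 (remaining 12 vCPU)
Final hosts: [48,15] [45,19] [41,12,7] [40,6,6] [39] [38] [38] [38] [37] [34] [34].

11 hosts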